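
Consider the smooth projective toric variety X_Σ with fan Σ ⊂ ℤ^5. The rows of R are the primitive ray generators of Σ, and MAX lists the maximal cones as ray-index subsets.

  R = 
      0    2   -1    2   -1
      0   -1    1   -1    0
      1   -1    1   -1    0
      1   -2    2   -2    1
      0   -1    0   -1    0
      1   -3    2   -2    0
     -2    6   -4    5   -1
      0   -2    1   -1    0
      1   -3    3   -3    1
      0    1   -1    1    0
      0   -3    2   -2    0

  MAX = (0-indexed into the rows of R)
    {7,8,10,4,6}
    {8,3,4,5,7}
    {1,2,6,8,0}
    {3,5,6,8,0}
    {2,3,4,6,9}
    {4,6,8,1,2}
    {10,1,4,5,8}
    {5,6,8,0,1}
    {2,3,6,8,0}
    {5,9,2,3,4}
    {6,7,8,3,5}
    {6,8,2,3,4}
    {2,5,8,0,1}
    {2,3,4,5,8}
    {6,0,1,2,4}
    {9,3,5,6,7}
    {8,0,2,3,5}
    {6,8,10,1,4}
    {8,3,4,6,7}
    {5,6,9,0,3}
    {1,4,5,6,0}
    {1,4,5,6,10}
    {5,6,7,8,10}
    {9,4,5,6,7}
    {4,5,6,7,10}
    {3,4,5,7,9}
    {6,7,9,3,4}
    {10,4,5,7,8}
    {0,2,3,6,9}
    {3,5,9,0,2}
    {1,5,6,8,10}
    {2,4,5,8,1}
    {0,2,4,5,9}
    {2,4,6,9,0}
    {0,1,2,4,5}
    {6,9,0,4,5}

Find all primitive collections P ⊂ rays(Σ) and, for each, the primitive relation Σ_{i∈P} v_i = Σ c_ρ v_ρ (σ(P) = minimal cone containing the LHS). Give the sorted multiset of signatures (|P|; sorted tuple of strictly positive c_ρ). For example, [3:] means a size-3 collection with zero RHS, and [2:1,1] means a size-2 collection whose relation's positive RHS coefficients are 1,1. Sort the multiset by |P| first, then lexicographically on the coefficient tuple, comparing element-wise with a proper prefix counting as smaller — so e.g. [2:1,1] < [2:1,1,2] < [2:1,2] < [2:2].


Σ has 15 primitive collections:

  P = {1,9}:  v_{1} + v_{9} = 0  →  sig = [2:]
  P = {1,3}:  v_{1} + v_{3} = v_{8}  →  sig = [2:1]
  P = {1,7}:  v_{1} + v_{7} = v_{10}  →  sig = [2:1]
  P = {2,7}:  v_{2} + v_{7} = v_{5}  →  sig = [2:1]
  P = {8,9}:  v_{8} + v_{9} = v_{3}  →  sig = [2:1]
  P = {9,10}:  v_{9} + v_{10} = v_{7}  →  sig = [2:1]
  P = {2,10}:  v_{2} + v_{10} = v_{1} + v_{5}  →  sig = [2:1,1]
  P = {3,10}:  v_{3} + v_{10} = v_{7} + v_{8}  →  sig = [2:1,1]
  P = {0,10}:  v_{0} + v_{10} = v_{1} + 2·v_{5} + v_{6}  →  sig = [2:1,1,2]
  P = {0,7}:  v_{0} + v_{7} = 2·v_{5} + v_{6}  →  sig = [2:1,2]
  P = {0,3,4}:  v_{0} + v_{3} + v_{4} = v_{2}  →  sig = [3:1]
  P = {2,5,6}:  v_{2} + v_{5} + v_{6} = v_{0}  →  sig = [3:1]
  P = {0,4,8}:  v_{0} + v_{4} + v_{8} = v_{1} + v_{2}  →  sig = [3:1,1]
  P = {3,4,5,6}:  v_{3} + v_{4} + v_{5} + v_{6} = 0  →  sig = [4:]
  P = {4,5,6,8}:  v_{4} + v_{5} + v_{6} + v_{8} = v_{1}  →  sig = [4:1]

Sorted signature multiset PRS(X):
[[2:], [2:1], [2:1], [2:1], [2:1], [2:1], [2:1,1], [2:1,1], [2:1,1,2], [2:1,2], [3:1], [3:1], [3:1,1], [4:], [4:1]]


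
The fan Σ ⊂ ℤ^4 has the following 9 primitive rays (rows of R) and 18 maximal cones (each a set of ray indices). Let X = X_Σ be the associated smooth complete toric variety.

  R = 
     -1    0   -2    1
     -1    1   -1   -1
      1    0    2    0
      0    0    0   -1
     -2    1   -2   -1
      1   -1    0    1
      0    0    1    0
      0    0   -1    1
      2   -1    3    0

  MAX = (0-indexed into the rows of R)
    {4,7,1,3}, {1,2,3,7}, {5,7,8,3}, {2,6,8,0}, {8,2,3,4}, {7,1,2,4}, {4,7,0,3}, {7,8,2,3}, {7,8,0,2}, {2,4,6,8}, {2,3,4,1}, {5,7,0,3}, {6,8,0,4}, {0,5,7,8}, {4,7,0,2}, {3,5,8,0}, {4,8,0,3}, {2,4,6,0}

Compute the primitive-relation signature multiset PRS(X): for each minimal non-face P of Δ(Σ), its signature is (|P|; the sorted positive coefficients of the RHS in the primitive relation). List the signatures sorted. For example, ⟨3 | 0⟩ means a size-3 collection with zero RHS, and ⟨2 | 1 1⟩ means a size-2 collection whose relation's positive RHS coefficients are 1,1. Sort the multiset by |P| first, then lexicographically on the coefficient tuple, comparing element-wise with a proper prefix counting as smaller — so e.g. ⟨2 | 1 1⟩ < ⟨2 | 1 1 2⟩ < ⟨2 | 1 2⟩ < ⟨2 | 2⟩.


Σ has 14 primitive collections:

  P = {0,1}:  v_{0} + v_{1} = v_{4} + v_{7} ; sig = ⟨2 | 1 1⟩
  P = {1,5}:  v_{1} + v_{5} = v_{3} + v_{7} ; sig = ⟨2 | 1 1⟩
  P = {1,6}:  v_{1} + v_{6} = v_{2} + v_{4} ; sig = ⟨2 | 1 1⟩
  P = {1,8}:  v_{1} + v_{8} = v_{2} + v_{3} ; sig = ⟨2 | 1 1⟩
  P = {2,5}:  v_{2} + v_{5} = v_{7} + v_{8} ; sig = ⟨2 | 1 1⟩
  P = {3,6}:  v_{3} + v_{6} = v_{4} + v_{8} ; sig = ⟨2 | 1 1⟩
  P = {4,5}:  v_{4} + v_{5} = v_{0} + v_{3} ; sig = ⟨2 | 1 1⟩
  P = {5,6}:  v_{5} + v_{6} = v_{0} + v_{8} ; sig = ⟨2 | 1 1⟩
  P = {6,7}:  v_{6} + v_{7} = v_{0} + v_{2} ; sig = ⟨2 | 1 1⟩
  P = {0,2,3}:  v_{0} + v_{2} + v_{3} = 0 ; sig = ⟨3 | 0⟩
  P = {4,7,8}:  v_{4} + v_{7} + v_{8} = 0 ; sig = ⟨3 | 0⟩
  P = {0,2,4,8}:  v_{0} + v_{2} + v_{4} + v_{8} = v_{6} ; sig = ⟨4 | 1⟩
  P = {0,3,7,8}:  v_{0} + v_{3} + v_{7} + v_{8} = v_{5} ; sig = ⟨4 | 1⟩
  P = {2,3,4,7}:  v_{2} + v_{3} + v_{4} + v_{7} = v_{1} ; sig = ⟨4 | 1⟩

Hence PRS(X_Σ) =
    ⟨2 | 1 1⟩
    ⟨2 | 1 1⟩
    ⟨2 | 1 1⟩
    ⟨2 | 1 1⟩
    ⟨2 | 1 1⟩
    ⟨2 | 1 1⟩
    ⟨2 | 1 1⟩
    ⟨2 | 1 1⟩
    ⟨2 | 1 1⟩
    ⟨3 | 0⟩
    ⟨3 | 0⟩
    ⟨4 | 1⟩
    ⟨4 | 1⟩
    ⟨4 | 1⟩


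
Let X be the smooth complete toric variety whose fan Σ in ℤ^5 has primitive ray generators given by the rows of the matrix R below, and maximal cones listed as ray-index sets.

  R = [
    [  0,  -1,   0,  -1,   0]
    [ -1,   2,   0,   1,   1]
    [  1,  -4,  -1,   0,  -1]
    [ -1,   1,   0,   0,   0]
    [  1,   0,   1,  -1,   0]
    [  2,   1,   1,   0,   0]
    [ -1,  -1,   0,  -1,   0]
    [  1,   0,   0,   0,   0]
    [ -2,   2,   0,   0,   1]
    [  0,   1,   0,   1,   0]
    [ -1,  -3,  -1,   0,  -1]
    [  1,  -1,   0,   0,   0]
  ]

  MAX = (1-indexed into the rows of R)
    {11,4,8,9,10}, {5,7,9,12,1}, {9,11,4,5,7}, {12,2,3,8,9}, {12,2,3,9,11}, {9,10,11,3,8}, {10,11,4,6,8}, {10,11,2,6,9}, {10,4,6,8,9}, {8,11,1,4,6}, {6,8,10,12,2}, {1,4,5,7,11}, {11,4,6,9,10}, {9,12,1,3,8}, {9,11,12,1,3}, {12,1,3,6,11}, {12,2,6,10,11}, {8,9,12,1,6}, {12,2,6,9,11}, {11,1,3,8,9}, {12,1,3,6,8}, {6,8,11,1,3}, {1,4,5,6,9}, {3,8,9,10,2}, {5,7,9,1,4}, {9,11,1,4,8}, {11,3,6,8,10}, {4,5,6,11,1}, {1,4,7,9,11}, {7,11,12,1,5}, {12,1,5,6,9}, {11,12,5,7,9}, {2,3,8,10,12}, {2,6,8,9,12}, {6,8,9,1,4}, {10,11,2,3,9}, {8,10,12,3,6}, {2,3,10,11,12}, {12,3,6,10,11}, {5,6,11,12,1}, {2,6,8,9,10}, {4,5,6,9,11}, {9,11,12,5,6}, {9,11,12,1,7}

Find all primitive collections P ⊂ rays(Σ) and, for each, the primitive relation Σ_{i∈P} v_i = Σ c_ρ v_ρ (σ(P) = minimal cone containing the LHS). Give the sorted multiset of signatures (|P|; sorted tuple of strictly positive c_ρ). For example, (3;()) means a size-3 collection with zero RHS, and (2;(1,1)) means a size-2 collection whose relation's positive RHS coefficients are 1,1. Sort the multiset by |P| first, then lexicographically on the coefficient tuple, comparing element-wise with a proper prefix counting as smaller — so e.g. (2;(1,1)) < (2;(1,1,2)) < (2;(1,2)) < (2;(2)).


|primitive collections| = 22. Relations:

  P = {1,10}:  v_{1} + v_{10} = 0  so sig = (2;())
  P = {4,12}:  v_{4} + v_{12} = 0  so sig = (2;())
  P = {6,7}:  v_{6} + v_{7} = v_{5}  so sig = (2;(1))
  P = {7,8}:  v_{7} + v_{8} = v_{1}  so sig = (2;(1))
  P = {1,2}:  v_{1} + v_{2} = v_{9} + v_{12}  so sig = (2;(1,1))
  P = {2,4}:  v_{2} + v_{4} = v_{9} + v_{10}  so sig = (2;(1,1))
  P = {3,4}:  v_{3} + v_{4} = v_{8} + v_{11}  so sig = (2;(1,1))
  P = {5,8}:  v_{5} + v_{8} = v_{1} + v_{6}  so sig = (2;(1,1))
  P = {3,7}:  v_{3} + v_{7} = v_{1} + v_{11} + v_{12}  so sig = (2;(1,1,1))
  P = {7,10}:  v_{7} + v_{10} = v_{6} + v_{9} + v_{11}  so sig = (2;(1,1,1))
  P = {3,5}:  v_{3} + v_{5} = v_{1} + v_{6} + v_{11} + v_{12}  so sig = (2;(1,1,1,1))
  P = {2,7}:  v_{2} + v_{7} = v_{6} + 2·v_{9} + v_{11} + v_{12}  so sig = (2;(1,1,1,2))
  P = {5,10}:  v_{5} + v_{10} = 2·v_{6} + v_{9} + v_{11}  so sig = (2;(1,1,2))
  P = {2,5}:  v_{2} + v_{5} = 2·v_{6} + 2·v_{9} + v_{11} + v_{12}  so sig = (2;(1,1,2,2))
  P = {3,6,9}:  v_{3} + v_{6} + v_{9} = v_{12}  so sig = (3;(1))
  P = {8,11,12}:  v_{8} + v_{11} + v_{12} = v_{3}  so sig = (3;(1))
  P = {9,10,12}:  v_{9} + v_{10} + v_{12} = v_{2}  so sig = (3;(1))
  P = {2,8,11}:  v_{2} + v_{8} + v_{11} = v_{3} + v_{9} + v_{10}  so sig = (3;(1,1,1))
  P = {2,3,6}:  v_{2} + v_{3} + v_{6} = v_{10} + 2·v_{12}  so sig = (3;(1,2))
  P = {6,8,9,11}:  v_{6} + v_{8} + v_{9} + v_{11} = 0  so sig = (4;())
  P = {1,6,9,11}:  v_{1} + v_{6} + v_{9} + v_{11} = v_{7}  so sig = (4;(1))
  P = {1,5,9,11}:  v_{1} + v_{5} + v_{9} + v_{11} = 2·v_{7}  so sig = (4;(2))

Hence PRS(X_Σ) =
    (2;())
    (2;())
    (2;(1))
    (2;(1))
    (2;(1,1))
    (2;(1,1))
    (2;(1,1))
    (2;(1,1))
    (2;(1,1,1))
    (2;(1,1,1))
    (2;(1,1,1,1))
    (2;(1,1,1,2))
    (2;(1,1,2))
    (2;(1,1,2,2))
    (3;(1))
    (3;(1))
    (3;(1))
    (3;(1,1,1))
    (3;(1,2))
    (4;())
    (4;(1))
    (4;(2))


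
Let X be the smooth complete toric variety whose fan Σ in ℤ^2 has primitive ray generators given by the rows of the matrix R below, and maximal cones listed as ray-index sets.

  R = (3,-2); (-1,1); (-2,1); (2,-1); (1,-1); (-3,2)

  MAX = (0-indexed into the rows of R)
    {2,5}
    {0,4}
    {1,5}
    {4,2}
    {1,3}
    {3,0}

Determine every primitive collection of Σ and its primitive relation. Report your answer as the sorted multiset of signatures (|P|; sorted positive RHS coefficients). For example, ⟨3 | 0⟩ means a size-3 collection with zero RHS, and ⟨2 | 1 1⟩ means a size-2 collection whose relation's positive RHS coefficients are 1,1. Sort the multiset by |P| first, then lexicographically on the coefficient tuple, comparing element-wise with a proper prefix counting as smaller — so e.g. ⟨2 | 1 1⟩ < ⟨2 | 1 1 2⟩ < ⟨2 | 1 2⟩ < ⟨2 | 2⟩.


9 minimal non-faces of Δ(Σ) (on 6 rays):

  P = {0,5}:  v_{0} + v_{5} = 0 ; sig = ⟨2 | 0⟩
  P = {1,4}:  v_{1} + v_{4} = 0 ; sig = ⟨2 | 0⟩
  P = {2,3}:  v_{2} + v_{3} = 0 ; sig = ⟨2 | 0⟩
  P = {0,1}:  v_{0} + v_{1} = v_{3} ; sig = ⟨2 | 1⟩
  P = {0,2}:  v_{0} + v_{2} = v_{4} ; sig = ⟨2 | 1⟩
  P = {1,2}:  v_{1} + v_{2} = v_{5} ; sig = ⟨2 | 1⟩
  P = {3,4}:  v_{3} + v_{4} = v_{0} ; sig = ⟨2 | 1⟩
  P = {3,5}:  v_{3} + v_{5} = v_{1} ; sig = ⟨2 | 1⟩
  P = {4,5}:  v_{4} + v_{5} = v_{2} ; sig = ⟨2 | 1⟩

Sorted signature multiset PRS(X):
    |P|=2: 9 collections, coeffs (), (), (), (1), (1), (1), (1), (1), (1)


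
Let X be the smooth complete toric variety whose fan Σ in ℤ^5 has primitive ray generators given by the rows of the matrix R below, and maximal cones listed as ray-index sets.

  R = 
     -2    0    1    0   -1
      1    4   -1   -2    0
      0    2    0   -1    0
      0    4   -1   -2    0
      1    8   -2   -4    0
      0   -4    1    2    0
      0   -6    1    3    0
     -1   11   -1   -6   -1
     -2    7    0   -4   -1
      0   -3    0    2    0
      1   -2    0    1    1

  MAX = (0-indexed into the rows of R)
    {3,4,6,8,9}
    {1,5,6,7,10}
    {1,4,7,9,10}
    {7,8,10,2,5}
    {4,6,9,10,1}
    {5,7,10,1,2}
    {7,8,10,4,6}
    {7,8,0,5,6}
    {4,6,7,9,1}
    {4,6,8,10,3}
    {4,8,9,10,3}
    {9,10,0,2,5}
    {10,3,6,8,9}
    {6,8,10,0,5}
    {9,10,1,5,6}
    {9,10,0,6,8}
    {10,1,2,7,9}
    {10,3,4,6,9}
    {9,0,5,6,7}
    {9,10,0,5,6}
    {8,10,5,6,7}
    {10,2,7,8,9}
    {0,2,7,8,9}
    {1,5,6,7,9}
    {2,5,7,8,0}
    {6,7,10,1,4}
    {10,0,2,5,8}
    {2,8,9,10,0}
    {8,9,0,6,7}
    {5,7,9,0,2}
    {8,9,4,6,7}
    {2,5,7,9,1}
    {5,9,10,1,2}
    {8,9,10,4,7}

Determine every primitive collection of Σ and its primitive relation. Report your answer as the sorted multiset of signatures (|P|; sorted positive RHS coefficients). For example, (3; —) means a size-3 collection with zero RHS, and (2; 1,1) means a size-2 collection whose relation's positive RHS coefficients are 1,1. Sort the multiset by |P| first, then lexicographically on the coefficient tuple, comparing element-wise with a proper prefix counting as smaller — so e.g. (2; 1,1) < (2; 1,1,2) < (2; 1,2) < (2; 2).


The 16 primitive collections of Σ (r=11, n=5):

  • {3,5}:  v_{3} + v_{5} = 0  ⟹  sig = (2; —)
  • {1,3}:  v_{1} + v_{3} = v_{4}  ⟹  sig = (2; 1)
  • {1,8}:  v_{1} + v_{8} = v_{7}  ⟹  sig = (2; 1)
  • {2,6}:  v_{2} + v_{6} = v_{5}  ⟹  sig = (2; 1)
  • {4,5}:  v_{4} + v_{5} = v_{1}  ⟹  sig = (2; 1)
  • {0,3}:  v_{0} + v_{3} = v_{8} + v_{9}  ⟹  sig = (2; 1,1)
  • {0,4}:  v_{0} + v_{4} = v_{7} + v_{9}  ⟹  sig = (2; 1,1)
  • {3,7}:  v_{3} + v_{7} = v_{4} + v_{8}  ⟹  sig = (2; 1,1)
  • {0,1}:  v_{0} + v_{1} = v_{5} + v_{7} + v_{9}  ⟹  sig = (2; 1,1,1)
  • {2,3}:  v_{2} + v_{3} = v_{7} + v_{9} + v_{10}  ⟹  sig = (2; 1,1,1)
  • {2,4}:  v_{2} + v_{4} = v_{1} + v_{7} + v_{9} + v_{10}  ⟹  sig = (2; 1,1,1,1)
  • {5,8,9}:  v_{5} + v_{8} + v_{9} = v_{0}  ⟹  sig = (3; 1)
  • {0,7,10}:  v_{0} + v_{7} + v_{10} = v_{2} + v_{8}  ⟹  sig = (3; 1,1)
  • {6,7,9,10}:  v_{6} + v_{7} + v_{9} + v_{10} = 0  ⟹  sig = (4; —)
  • {5,7,9,10}:  v_{5} + v_{7} + v_{9} + v_{10} = v_{2}  ⟹  sig = (4; 1)
  • {4,6,8,9,10}:  v_{4} + v_{6} + v_{8} + v_{9} + v_{10} = v_{3}  ⟹  sig = (5; 1)

so the primitive-relation signature multiset is
[(2; —), (2; 1), (2; 1), (2; 1), (2; 1), (2; 1,1), (2; 1,1), (2; 1,1), (2; 1,1,1), (2; 1,1,1), (2; 1,1,1,1), (3; 1), (3; 1,1), (4; —), (4; 1), (5; 1)]


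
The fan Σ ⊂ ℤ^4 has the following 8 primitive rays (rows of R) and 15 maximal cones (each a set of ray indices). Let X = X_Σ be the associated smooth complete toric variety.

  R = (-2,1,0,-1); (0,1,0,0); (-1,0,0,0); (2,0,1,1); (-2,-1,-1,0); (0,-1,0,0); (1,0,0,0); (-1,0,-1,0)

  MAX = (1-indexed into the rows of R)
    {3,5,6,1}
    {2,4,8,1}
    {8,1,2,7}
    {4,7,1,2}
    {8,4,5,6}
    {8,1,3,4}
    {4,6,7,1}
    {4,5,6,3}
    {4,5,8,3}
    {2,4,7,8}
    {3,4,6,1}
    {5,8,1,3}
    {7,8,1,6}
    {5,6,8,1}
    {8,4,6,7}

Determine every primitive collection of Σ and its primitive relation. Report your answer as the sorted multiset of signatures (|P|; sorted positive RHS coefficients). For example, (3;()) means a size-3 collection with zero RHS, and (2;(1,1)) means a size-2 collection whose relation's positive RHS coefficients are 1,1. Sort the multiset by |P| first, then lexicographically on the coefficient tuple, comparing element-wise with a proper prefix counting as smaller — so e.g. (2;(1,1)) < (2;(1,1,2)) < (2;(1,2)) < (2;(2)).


|primitive collections| = 9. Relations:

  • {2,6}:  v_{2} + v_{6} = 0 ; sig = (2;())
  • {3,7}:  v_{3} + v_{7} = 0 ; sig = (2;())
  • {2,5}:  v_{2} + v_{5} = v_{3} + v_{8} ; sig = (2;(1,1))
  • {5,7}:  v_{5} + v_{7} = v_{6} + v_{8} ; sig = (2;(1,1))
  • {2,3}:  v_{2} + v_{3} = v_{1} + v_{4} + v_{8} ; sig = (2;(1,1,1))
  • {3,6,8}:  v_{3} + v_{6} + v_{8} = v_{5} ; sig = (3;(1))
  • {1,4,5}:  v_{1} + v_{4} + v_{5} = 2·v_{3} ; sig = (3;(2))
  • {1,4,6,8}:  v_{1} + v_{4} + v_{6} + v_{8} = v_{3} ; sig = (4;(1))
  • {1,4,7,8}:  v_{1} + v_{4} + v_{7} + v_{8} = v_{2} ; sig = (4;(1))

Hence PRS(X_Σ) =
[(2;()), (2;()), (2;(1,1)), (2;(1,1)), (2;(1,1,1)), (3;(1)), (3;(2)), (4;(1)), (4;(1))]


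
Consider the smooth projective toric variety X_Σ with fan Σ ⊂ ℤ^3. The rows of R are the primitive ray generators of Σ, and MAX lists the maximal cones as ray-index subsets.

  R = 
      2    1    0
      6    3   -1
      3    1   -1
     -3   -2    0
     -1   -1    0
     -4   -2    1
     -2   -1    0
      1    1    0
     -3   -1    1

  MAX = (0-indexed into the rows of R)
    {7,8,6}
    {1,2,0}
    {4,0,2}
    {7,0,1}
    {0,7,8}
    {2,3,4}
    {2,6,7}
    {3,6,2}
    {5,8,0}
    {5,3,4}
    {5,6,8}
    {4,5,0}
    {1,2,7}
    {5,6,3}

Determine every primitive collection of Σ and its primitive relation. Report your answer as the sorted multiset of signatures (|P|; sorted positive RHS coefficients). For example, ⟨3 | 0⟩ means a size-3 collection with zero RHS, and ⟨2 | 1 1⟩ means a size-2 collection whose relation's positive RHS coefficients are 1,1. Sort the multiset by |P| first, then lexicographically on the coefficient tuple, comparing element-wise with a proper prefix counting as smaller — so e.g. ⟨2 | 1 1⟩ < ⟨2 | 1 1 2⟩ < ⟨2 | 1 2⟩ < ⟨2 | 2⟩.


|primitive collections| = 16. Relations:

  P={0,6}:  v_{0} + v_{6} = 0 ; sig = ⟨2 | 0⟩
  P={2,8}:  v_{2} + v_{8} = 0 ; sig = ⟨2 | 0⟩
  P={4,7}:  v_{4} + v_{7} = 0 ; sig = ⟨2 | 0⟩
  P={0,3}:  v_{0} + v_{3} = v_{4} ; sig = ⟨2 | 1⟩
  P={1,3}:  v_{1} + v_{3} = v_{2} ; sig = ⟨2 | 1⟩
  P={1,5}:  v_{1} + v_{5} = v_{0} ; sig = ⟨2 | 1⟩
  P={2,5}:  v_{2} + v_{5} = v_{4} ; sig = ⟨2 | 1⟩
  P={3,7}:  v_{3} + v_{7} = v_{6} ; sig = ⟨2 | 1⟩
  P={4,6}:  v_{4} + v_{6} = v_{3} ; sig = ⟨2 | 1⟩
  P={4,8}:  v_{4} + v_{8} = v_{5} ; sig = ⟨2 | 1⟩
  P={5,7}:  v_{5} + v_{7} = v_{8} ; sig = ⟨2 | 1⟩
  P={1,4}:  v_{1} + v_{4} = v_{0} + v_{2} ; sig = ⟨2 | 1 1⟩
  P={1,6}:  v_{1} + v_{6} = v_{2} + v_{7} ; sig = ⟨2 | 1 1⟩
  P={1,8}:  v_{1} + v_{8} = v_{0} + v_{7} ; sig = ⟨2 | 1 1⟩
  P={3,8}:  v_{3} + v_{8} = v_{5} + v_{6} ; sig = ⟨2 | 1 1⟩
  P={0,2,7}:  v_{0} + v_{2} + v_{7} = v_{1} ; sig = ⟨3 | 1⟩

Signatures (|P|; sorted positive RHS coefficients), sorted:
    ⟨2 | 0⟩
    ⟨2 | 0⟩
    ⟨2 | 0⟩
    ⟨2 | 1⟩
    ⟨2 | 1⟩
    ⟨2 | 1⟩
    ⟨2 | 1⟩
    ⟨2 | 1⟩
    ⟨2 | 1⟩
    ⟨2 | 1⟩
    ⟨2 | 1⟩
    ⟨2 | 1 1⟩
    ⟨2 | 1 1⟩
    ⟨2 | 1 1⟩
    ⟨2 | 1 1⟩
    ⟨3 | 1⟩


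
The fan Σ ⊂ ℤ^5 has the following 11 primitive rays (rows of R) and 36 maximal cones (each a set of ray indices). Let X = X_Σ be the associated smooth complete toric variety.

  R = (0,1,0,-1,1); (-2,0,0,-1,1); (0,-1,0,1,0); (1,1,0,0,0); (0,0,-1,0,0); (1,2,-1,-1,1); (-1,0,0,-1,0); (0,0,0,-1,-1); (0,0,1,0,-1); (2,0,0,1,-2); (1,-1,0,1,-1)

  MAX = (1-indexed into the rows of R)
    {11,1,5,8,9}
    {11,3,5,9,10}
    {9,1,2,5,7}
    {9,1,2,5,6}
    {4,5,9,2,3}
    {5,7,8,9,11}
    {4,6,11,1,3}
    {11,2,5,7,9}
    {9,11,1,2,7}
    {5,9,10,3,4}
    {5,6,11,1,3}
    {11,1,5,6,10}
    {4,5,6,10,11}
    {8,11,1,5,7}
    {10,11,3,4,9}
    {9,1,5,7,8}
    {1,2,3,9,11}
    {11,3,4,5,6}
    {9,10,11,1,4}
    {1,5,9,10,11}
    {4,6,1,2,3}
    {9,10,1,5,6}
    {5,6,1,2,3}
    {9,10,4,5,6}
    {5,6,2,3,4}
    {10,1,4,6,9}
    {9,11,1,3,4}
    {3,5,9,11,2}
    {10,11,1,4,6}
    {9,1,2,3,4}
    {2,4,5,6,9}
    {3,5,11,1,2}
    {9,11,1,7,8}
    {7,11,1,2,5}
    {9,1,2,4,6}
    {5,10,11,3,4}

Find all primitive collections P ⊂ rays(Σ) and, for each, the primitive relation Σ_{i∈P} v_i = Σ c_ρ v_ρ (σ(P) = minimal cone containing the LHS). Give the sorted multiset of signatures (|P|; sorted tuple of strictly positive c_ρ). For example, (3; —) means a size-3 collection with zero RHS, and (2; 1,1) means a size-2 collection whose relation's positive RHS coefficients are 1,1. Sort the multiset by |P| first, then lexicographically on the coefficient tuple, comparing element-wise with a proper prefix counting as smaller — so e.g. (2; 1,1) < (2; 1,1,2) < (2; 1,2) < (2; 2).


21 collections generate NE(X_Σ); each relation:

  {2,10}:  v_{2} + v_{10} = v_{5} + v_{9}  ⟹  sig = (2; 1,1)
  {3,7}:  v_{3} + v_{7} = v_{2} + v_{11}  ⟹  sig = (2; 1,1)
  {3,8}:  v_{3} + v_{8} = v_{7} + v_{11}  ⟹  sig = (2; 1,1)
  {4,7}:  v_{4} + v_{7} = v_{1} + v_{5} + v_{9}  ⟹  sig = (2; 1,1,1)
  {7,10}:  v_{7} + v_{10} = v_{1} + 2·v_{5} + 2·v_{9} + v_{11}  ⟹  sig = (2; 1,1,2,2)
  {6,7}:  v_{6} + v_{7} = 2·v_{1} + 2·v_{5} + v_{9}  ⟹  sig = (2; 1,2,2)
  {4,8}:  v_{4} + v_{8} = 2·v_{1} + 2·v_{5} + 2·v_{9} + v_{11}  ⟹  sig = (2; 1,2,2,2)
  {6,8}:  v_{6} + v_{8} = 3·v_{1} + 3·v_{5} + 2·v_{9} + v_{11}  ⟹  sig = (2; 1,2,3,3)
  {2,8}:  v_{2} + v_{8} = 2·v_{7}  ⟹  sig = (2; 2)
  {8,10}:  v_{8} + v_{10} = 2·v_{1} + 3·v_{5} + 3·v_{9} + 2·v_{11}  ⟹  sig = (2; 2,2,3,3)
  {2,4,11}:  v_{2} + v_{4} + v_{11} = 0  ⟹  sig = (3; —)
  {1,4,5}:  v_{1} + v_{4} + v_{5} = v_{6}  ⟹  sig = (3; 1)
  {3,6,9}:  v_{3} + v_{6} + v_{9} = v_{4}  ⟹  sig = (3; 1)
  {1,3,10}:  v_{1} + v_{3} + v_{10} = v_{4} + v_{11}  ⟹  sig = (3; 1,1)
  {2,6,11}:  v_{2} + v_{6} + v_{11} = v_{1} + v_{5}  ⟹  sig = (3; 1,1)
  {6,9,11}:  v_{6} + v_{9} + v_{11} = v_{1} + v_{10}  ⟹  sig = (3; 1,1)
  {3,6,10}:  v_{3} + v_{6} + v_{10} = 2·v_{4} + v_{5} + v_{11}  ⟹  sig = (3; 1,1,2)
  {1,3,5,9}:  v_{1} + v_{3} + v_{5} + v_{9} = 0  ⟹  sig = (4; —)
  {4,5,9,11}:  v_{4} + v_{5} + v_{9} + v_{11} = v_{10}  ⟹  sig = (4; 1)
  {1,2,5,9,11}:  v_{1} + v_{2} + v_{5} + v_{9} + v_{11} = v_{7}  ⟹  sig = (5; 1)
  {1,5,7,9,11}:  v_{1} + v_{5} + v_{7} + v_{9} + v_{11} = v_{8}  ⟹  sig = (5; 1)

Hence PRS(X_Σ) =
[(2; 1,1), (2; 1,1), (2; 1,1), (2; 1,1,1), (2; 1,1,2,2), (2; 1,2,2), (2; 1,2,2,2), (2; 1,2,3,3), (2; 2), (2; 2,2,3,3), (3; —), (3; 1), (3; 1), (3; 1,1), (3; 1,1), (3; 1,1), (3; 1,1,2), (4; —), (4; 1), (5; 1), (5; 1)]


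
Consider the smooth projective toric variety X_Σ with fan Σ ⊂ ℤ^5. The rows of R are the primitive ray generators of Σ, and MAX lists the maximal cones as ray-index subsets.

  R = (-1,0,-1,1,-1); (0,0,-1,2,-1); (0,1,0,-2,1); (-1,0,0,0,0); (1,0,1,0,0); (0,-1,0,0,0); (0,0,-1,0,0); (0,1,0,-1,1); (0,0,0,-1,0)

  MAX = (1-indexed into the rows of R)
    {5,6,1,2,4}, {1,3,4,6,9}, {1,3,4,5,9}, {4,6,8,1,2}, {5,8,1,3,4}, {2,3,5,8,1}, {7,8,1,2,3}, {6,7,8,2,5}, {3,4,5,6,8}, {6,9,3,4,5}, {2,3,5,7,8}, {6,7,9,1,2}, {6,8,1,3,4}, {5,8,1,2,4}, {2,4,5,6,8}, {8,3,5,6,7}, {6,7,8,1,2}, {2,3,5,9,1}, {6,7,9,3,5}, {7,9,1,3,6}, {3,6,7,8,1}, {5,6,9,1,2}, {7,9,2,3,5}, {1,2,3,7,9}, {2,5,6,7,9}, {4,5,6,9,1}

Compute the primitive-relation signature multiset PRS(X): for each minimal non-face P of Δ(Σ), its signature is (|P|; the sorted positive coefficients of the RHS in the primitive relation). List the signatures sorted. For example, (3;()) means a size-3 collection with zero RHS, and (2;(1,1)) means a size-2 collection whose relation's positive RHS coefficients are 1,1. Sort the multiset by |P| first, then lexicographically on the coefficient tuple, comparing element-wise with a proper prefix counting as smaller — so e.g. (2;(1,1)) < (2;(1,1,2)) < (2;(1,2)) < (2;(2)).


|primitive collections| = 8. Relations:

  P={8,9}:  v_{8} + v_{9} = v_{3} ; sig = (2;(1))
  P={4,7}:  v_{4} + v_{7} = v_{1} + v_{6} + v_{8} ; sig = (2;(1,1,1))
  P={2,3,6}:  v_{2} + v_{3} + v_{6} = v_{7} ; sig = (3;(1))
  P={2,4,9}:  v_{2} + v_{4} + v_{9} = v_{1} ; sig = (3;(1))
  P={1,5,7}:  v_{1} + v_{5} + v_{7} = v_{2} + v_{9} ; sig = (3;(1,1))
  P={2,3,4}:  v_{2} + v_{3} + v_{4} = v_{1} + v_{8} ; sig = (3;(1,1))
  P={1,5,6,8}:  v_{1} + v_{5} + v_{6} + v_{8} = 0 ; sig = (4;())
  P={1,3,5,6}:  v_{1} + v_{3} + v_{5} + v_{6} = v_{9} ; sig = (4;(1))

Signatures (|P|; sorted positive RHS coefficients), sorted:
    (2;(1))
    (2;(1,1,1))
    (3;(1))
    (3;(1))
    (3;(1,1))
    (3;(1,1))
    (4;())
    (4;(1))


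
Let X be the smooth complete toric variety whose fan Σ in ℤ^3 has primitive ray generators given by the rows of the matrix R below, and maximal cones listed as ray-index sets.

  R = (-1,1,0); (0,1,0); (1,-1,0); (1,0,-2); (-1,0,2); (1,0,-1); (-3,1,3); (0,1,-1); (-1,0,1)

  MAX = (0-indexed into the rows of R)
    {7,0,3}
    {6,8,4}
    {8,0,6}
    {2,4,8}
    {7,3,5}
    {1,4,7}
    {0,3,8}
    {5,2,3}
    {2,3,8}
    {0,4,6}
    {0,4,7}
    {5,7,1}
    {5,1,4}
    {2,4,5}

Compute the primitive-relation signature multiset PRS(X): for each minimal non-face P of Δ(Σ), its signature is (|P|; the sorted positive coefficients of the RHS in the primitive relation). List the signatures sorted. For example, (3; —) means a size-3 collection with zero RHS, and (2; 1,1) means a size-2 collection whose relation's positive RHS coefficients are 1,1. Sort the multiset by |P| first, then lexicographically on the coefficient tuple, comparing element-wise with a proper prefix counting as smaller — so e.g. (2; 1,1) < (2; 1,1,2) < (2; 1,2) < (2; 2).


Σ has 17 primitive collections:

  {0,2}:  v_{0} + v_{2} = 0  ⇒ sig = (2; —)
  {3,4}:  v_{3} + v_{4} = 0  ⇒ sig = (2; —)
  {5,8}:  v_{5} + v_{8} = 0  ⇒ sig = (2; —)
  {0,5}:  v_{0} + v_{5} = v_{7}  ⇒ sig = (2; 1)
  {2,7}:  v_{2} + v_{7} = v_{5}  ⇒ sig = (2; 1)
  {7,8}:  v_{7} + v_{8} = v_{0}  ⇒ sig = (2; 1)
  {1,3}:  v_{1} + v_{3} = v_{5} + v_{7}  ⇒ sig = (2; 1,1)
  {1,8}:  v_{1} + v_{8} = v_{4} + v_{7}  ⇒ sig = (2; 1,1)
  {2,6}:  v_{2} + v_{6} = v_{4} + v_{8}  ⇒ sig = (2; 1,1)
  {3,6}:  v_{3} + v_{6} = v_{0} + v_{8}  ⇒ sig = (2; 1,1)
  {5,6}:  v_{5} + v_{6} = v_{0} + v_{4}  ⇒ sig = (2; 1,1)
  {1,6}:  v_{1} + v_{6} = v_{0} + 2·v_{4} + v_{7}  ⇒ sig = (2; 1,1,2)
  {0,1}:  v_{0} + v_{1} = v_{4} + 2·v_{7}  ⇒ sig = (2; 1,2)
  {1,2}:  v_{1} + v_{2} = v_{4} + 2·v_{5}  ⇒ sig = (2; 1,2)
  {6,7}:  v_{6} + v_{7} = 2·v_{0} + v_{4}  ⇒ sig = (2; 1,2)
  {0,4,8}:  v_{0} + v_{4} + v_{8} = v_{6}  ⇒ sig = (3; 1)
  {4,5,7}:  v_{4} + v_{5} + v_{7} = v_{1}  ⇒ sig = (3; 1)

so the primitive-relation signature multiset is
    (2; —)
    (2; —)
    (2; —)
    (2; 1)
    (2; 1)
    (2; 1)
    (2; 1,1)
    (2; 1,1)
    (2; 1,1)
    (2; 1,1)
    (2; 1,1)
    (2; 1,1,2)
    (2; 1,2)
    (2; 1,2)
    (2; 1,2)
    (3; 1)
    (3; 1)


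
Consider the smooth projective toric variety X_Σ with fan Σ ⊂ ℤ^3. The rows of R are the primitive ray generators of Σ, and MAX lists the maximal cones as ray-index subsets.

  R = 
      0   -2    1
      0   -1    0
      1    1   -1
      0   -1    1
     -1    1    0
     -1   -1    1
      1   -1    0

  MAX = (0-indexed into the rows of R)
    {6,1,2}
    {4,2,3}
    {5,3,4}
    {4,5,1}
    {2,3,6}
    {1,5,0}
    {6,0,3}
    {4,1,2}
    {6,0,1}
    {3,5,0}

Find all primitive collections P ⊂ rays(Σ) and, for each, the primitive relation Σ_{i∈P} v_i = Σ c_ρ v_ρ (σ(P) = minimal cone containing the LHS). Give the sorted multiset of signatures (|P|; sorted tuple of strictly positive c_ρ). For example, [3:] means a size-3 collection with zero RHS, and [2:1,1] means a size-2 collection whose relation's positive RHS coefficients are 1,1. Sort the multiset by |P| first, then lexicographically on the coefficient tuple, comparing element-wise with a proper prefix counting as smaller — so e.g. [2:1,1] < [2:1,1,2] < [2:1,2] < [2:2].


Primitive collections (6):

  {2,5}:  v_{2} + v_{5} = 0  ⟹  sig = [2:]
  {4,6}:  v_{4} + v_{6} = 0  ⟹  sig = [2:]
  {0,2}:  v_{0} + v_{2} = v_{6}  ⟹  sig = [2:1]
  {0,4}:  v_{0} + v_{4} = v_{5}  ⟹  sig = [2:1]
  {1,3}:  v_{1} + v_{3} = v_{0}  ⟹  sig = [2:1]
  {5,6}:  v_{5} + v_{6} = v_{0}  ⟹  sig = [2:1]

Signatures (|P|; sorted positive RHS coefficients), sorted:
{ [2:] ×2,  [2:1] ×4 }


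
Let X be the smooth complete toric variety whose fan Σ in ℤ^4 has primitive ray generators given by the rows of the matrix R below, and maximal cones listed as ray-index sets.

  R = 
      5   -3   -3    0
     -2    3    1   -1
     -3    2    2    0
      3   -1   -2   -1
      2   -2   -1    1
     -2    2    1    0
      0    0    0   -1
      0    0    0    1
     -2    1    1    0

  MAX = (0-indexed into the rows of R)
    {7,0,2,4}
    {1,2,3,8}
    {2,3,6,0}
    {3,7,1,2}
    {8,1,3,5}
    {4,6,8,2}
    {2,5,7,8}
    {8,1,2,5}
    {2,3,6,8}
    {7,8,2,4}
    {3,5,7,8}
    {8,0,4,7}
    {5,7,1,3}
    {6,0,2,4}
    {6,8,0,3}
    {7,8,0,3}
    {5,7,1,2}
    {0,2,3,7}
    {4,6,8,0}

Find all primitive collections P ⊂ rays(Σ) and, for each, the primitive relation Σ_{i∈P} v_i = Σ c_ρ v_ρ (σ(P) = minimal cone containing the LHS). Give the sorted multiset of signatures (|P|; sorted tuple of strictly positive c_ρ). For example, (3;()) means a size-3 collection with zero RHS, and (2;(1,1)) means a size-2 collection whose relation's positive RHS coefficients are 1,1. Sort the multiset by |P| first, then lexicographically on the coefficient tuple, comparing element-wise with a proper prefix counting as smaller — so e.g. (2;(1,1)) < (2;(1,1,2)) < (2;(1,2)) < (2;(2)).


Minimal non-faces — 12 found among 9 rays, 19 max cones:

  P = {6,7}:  v_{6} + v_{7} = 0  ⟹  sig = (2;())
  P = {3,4}:  v_{3} + v_{4} = v_{0}  ⟹  sig = (2;(1))
  P = {4,5}:  v_{4} + v_{5} = v_{7}  ⟹  sig = (2;(1))
  P = {0,5}:  v_{0} + v_{5} = v_{3} + v_{7}  ⟹  sig = (2;(1,1))
  P = {1,4}:  v_{1} + v_{4} = v_{2} + v_{3} + v_{7}  ⟹  sig = (2;(1,1,1))
  P = {5,6}:  v_{5} + v_{6} = v_{2} + v_{3} + v_{8}  ⟹  sig = (2;(1,1,1))
  P = {0,1}:  v_{0} + v_{1} = v_{2} + 2·v_{3} + v_{7}  ⟹  sig = (2;(1,1,2))
  P = {1,6}:  v_{1} + v_{6} = 2·v_{2} + 2·v_{3} + v_{8}  ⟹  sig = (2;(1,2,2))
  P = {0,2,8}:  v_{0} + v_{2} + v_{8} = 0  ⟹  sig = (3;())
  P = {2,3,5}:  v_{2} + v_{3} + v_{5} = v_{1}  ⟹  sig = (3;(1))
  P = {1,7,8}:  v_{1} + v_{7} + v_{8} = 2·v_{5}  ⟹  sig = (3;(2))
  P = {2,3,7,8}:  v_{2} + v_{3} + v_{7} + v_{8} = v_{5}  ⟹  sig = (4;(1))

Sorted signature multiset PRS(X):
    (2;())
    (2;(1))
    (2;(1))
    (2;(1,1))
    (2;(1,1,1))
    (2;(1,1,1))
    (2;(1,1,2))
    (2;(1,2,2))
    (3;())
    (3;(1))
    (3;(2))
    (4;(1))


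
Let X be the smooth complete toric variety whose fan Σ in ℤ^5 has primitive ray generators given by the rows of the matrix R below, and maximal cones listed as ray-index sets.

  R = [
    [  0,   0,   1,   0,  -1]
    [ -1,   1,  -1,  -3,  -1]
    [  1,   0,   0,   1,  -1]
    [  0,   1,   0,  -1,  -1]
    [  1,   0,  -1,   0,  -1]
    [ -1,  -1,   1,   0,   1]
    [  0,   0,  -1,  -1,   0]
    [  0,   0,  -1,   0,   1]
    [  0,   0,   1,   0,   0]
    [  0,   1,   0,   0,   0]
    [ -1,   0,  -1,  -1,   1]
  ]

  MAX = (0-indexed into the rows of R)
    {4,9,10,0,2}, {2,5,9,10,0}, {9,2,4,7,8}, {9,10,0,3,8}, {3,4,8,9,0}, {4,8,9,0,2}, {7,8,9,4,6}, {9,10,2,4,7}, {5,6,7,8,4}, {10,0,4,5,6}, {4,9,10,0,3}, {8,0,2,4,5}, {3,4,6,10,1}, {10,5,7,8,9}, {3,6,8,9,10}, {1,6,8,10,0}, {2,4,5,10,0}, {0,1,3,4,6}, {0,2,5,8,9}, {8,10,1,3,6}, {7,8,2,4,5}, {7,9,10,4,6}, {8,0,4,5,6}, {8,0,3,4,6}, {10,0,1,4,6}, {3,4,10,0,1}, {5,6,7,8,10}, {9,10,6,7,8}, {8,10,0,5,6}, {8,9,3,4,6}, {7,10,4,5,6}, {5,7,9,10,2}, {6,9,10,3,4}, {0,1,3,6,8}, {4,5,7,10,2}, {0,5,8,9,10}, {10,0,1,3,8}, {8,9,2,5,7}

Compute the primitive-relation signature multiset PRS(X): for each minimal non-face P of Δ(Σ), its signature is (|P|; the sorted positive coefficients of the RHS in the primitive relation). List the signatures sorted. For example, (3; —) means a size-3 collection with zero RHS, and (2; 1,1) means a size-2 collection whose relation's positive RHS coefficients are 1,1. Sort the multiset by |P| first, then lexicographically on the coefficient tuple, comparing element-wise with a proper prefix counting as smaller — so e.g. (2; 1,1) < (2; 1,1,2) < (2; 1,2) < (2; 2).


Δ(Σ) — 11 vertices, 16 min non-faces:

  P={0,7}:  v_{0} + v_{7} = 0  →  sig = (2; —)
  P={2,6}:  v_{2} + v_{6} = v_{4}  →  sig = (2; 1)
  P={3,7}:  v_{3} + v_{7} = v_{6} + v_{9}  →  sig = (2; 1,1)
  P={1,7}:  v_{1} + v_{7} = v_{3} + v_{6} + v_{10}  →  sig = (2; 1,1,1)
  P={2,3}:  v_{2} + v_{3} = v_{0} + v_{4} + v_{9}  →  sig = (2; 1,1,1)
  P={3,5}:  v_{3} + v_{5} = v_{0} + v_{8} + v_{10}  →  sig = (2; 1,1,1)
  P={1,2}:  v_{1} + v_{2} = v_{0} + v_{3} + v_{4} + v_{10}  →  sig = (2; 1,1,1,1)
  P={1,5}:  v_{1} + v_{5} = 2·v_{0} + v_{6} + v_{8} + 2·v_{10}  →  sig = (2; 1,1,2,2)
  P={1,9}:  v_{1} + v_{9} = 2·v_{3} + v_{10}  →  sig = (2; 1,2)
  P={2,8,10}:  v_{2} + v_{8} + v_{10} = 0  →  sig = (3; —)
  P={4,5,9}:  v_{4} + v_{5} + v_{9} = 0  →  sig = (3; —)
  P={0,6,9}:  v_{0} + v_{6} + v_{9} = v_{3}  →  sig = (3; 1)
  P={4,8,10}:  v_{4} + v_{8} + v_{10} = v_{6}  →  sig = (3; 1)
  P={5,6,9}:  v_{5} + v_{6} + v_{9} = v_{8} + v_{10}  →  sig = (3; 1,1)
  P={1,4,8}:  v_{1} + v_{4} + v_{8} = v_{0} + v_{3} + 2·v_{6}  →  sig = (3; 1,1,2)
  P={0,3,6,10}:  v_{0} + v_{3} + v_{6} + v_{10} = v_{1}  →  sig = (4; 1)

Signatures (|P|; sorted positive RHS coefficients), sorted:
    |P|=2: 9 collections, coeffs (), (1), (1,1), (1,1,1), (1,1,1), (1,1,1), (1,1,1,1), (1,1,2,2), (1,2)
    |P|=3: 6 collections, coeffs (), (), (1), (1), (1,1), (1,1,2)
    |P|=4: 1 collection, coeffs (1)


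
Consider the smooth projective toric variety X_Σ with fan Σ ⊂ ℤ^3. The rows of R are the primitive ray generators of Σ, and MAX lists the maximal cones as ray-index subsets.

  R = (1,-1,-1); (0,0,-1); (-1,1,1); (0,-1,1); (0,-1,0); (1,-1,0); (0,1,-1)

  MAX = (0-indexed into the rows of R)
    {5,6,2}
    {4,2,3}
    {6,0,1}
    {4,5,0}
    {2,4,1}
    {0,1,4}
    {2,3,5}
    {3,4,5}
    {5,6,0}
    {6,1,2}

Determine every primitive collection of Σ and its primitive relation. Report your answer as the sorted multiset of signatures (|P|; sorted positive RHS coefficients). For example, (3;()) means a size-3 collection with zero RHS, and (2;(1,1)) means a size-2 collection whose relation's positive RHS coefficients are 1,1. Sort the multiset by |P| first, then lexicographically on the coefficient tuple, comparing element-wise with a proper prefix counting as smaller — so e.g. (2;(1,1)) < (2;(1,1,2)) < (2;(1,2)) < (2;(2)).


|primitive collections| = 7. Relations:

  {0,2}:  v_{0} + v_{2} = 0  ⟹  sig = (2;())
  {3,6}:  v_{3} + v_{6} = 0  ⟹  sig = (2;())
  {1,3}:  v_{1} + v_{3} = v_{4}  ⟹  sig = (2;(1))
  {1,5}:  v_{1} + v_{5} = v_{0}  ⟹  sig = (2;(1))
  {4,6}:  v_{4} + v_{6} = v_{1}  ⟹  sig = (2;(1))
  {0,3}:  v_{0} + v_{3} = v_{4} + v_{5}  ⟹  sig = (2;(1,1))
  {2,4,5}:  v_{2} + v_{4} + v_{5} = v_{3}  ⟹  sig = (3;(1))

Hence PRS(X_Σ) =
{ (2;()) ×2,  (2;(1)) ×3,  (2;(1,1)),  (3;(1)) }


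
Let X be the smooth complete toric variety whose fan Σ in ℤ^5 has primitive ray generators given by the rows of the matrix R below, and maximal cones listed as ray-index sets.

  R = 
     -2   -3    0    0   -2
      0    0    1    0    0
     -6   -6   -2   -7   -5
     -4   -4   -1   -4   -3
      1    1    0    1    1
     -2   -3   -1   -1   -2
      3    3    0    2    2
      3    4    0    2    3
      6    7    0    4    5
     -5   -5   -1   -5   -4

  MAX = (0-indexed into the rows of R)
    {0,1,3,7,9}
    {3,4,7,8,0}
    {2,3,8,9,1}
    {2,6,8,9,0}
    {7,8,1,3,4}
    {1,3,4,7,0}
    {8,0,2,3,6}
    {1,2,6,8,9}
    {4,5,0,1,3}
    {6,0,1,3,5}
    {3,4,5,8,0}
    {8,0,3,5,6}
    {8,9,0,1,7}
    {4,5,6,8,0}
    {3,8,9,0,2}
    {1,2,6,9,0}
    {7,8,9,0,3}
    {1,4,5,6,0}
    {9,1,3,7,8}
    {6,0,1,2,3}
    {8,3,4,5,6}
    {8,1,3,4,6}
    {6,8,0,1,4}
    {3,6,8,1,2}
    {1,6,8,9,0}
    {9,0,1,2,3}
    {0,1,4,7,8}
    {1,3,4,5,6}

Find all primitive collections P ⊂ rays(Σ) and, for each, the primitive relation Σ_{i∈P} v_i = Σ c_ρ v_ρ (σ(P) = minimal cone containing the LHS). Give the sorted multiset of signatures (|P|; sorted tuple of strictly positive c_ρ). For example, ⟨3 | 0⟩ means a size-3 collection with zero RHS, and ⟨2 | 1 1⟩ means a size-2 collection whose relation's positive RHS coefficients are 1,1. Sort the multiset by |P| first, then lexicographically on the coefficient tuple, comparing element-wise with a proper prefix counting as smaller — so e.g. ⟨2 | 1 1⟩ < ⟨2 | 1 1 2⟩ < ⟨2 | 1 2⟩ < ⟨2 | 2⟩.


Minimal non-faces — 12 found among 10 rays, 28 max cones:

  P = {4,9}:  v_{4} + v_{9} = v_{3}  →  sig = ⟨2 | 1⟩
  P = {6,7}:  v_{6} + v_{7} = v_{8}  →  sig = ⟨2 | 1⟩
  P = {2,7}:  v_{2} + v_{7} = v_{3} + v_{8} + v_{9}  →  sig = ⟨2 | 1 1 1⟩
  P = {5,7}:  v_{5} + v_{7} = v_{0} + v_{3} + v_{4} + v_{8}  →  sig = ⟨2 | 1 1 1 1⟩
  P = {5,9}:  v_{5} + v_{9} = v_{0} + 2·v_{3} + v_{6}  →  sig = ⟨2 | 1 1 2⟩
  P = {2,4}:  v_{2} + v_{4} = 2·v_{3} + v_{6}  →  sig = ⟨2 | 1 2⟩
  P = {2,5}:  v_{2} + v_{5} = v_{0} + 3·v_{3} + 2·v_{6}  →  sig = ⟨2 | 1 2 3⟩
  P = {3,6,9}:  v_{3} + v_{6} + v_{9} = v_{2}  →  sig = ⟨3 | 1⟩
  P = {1,5,8}:  v_{1} + v_{5} + v_{8} = v_{4} + v_{6}  →  sig = ⟨3 | 1 1⟩
  P = {0,1,3,8}:  v_{0} + v_{1} + v_{3} + v_{8} = 0  →  sig = ⟨4 | 0⟩
  P = {0,3,4,6}:  v_{0} + v_{3} + v_{4} + v_{6} = v_{5}  →  sig = ⟨4 | 1⟩
  P = {0,1,2,8}:  v_{0} + v_{1} + v_{2} + v_{8} = v_{6} + v_{9}  →  sig = ⟨4 | 1 1⟩

Signatures (|P|; sorted positive RHS coefficients), sorted:
    ⟨2 | 1⟩
    ⟨2 | 1⟩
    ⟨2 | 1 1 1⟩
    ⟨2 | 1 1 1 1⟩
    ⟨2 | 1 1 2⟩
    ⟨2 | 1 2⟩
    ⟨2 | 1 2 3⟩
    ⟨3 | 1⟩
    ⟨3 | 1 1⟩
    ⟨4 | 0⟩
    ⟨4 | 1⟩
    ⟨4 | 1 1⟩


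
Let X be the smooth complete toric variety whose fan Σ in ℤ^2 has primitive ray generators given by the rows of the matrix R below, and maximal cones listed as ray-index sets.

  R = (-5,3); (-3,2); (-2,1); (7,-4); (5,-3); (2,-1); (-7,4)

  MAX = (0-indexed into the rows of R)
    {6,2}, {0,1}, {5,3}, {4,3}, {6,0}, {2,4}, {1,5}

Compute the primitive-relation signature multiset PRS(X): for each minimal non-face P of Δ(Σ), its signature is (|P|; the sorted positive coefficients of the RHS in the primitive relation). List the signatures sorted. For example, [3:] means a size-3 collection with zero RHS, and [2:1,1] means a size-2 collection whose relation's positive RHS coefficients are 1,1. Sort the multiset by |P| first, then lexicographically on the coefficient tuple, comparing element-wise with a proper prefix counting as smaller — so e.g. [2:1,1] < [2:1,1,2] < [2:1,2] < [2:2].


14 minimal non-faces of Δ(Σ) (on 7 rays):

  P = {0,4}:  v_{0} + v_{4} = 0 — sig = [2:]
  P = {2,5}:  v_{2} + v_{5} = 0 — sig = [2:]
  P = {3,6}:  v_{3} + v_{6} = 0 — sig = [2:]
  P = {0,2}:  v_{0} + v_{2} = v_{6} — sig = [2:1]
  P = {0,3}:  v_{0} + v_{3} = v_{5} — sig = [2:1]
  P = {0,5}:  v_{0} + v_{5} = v_{1} — sig = [2:1]
  P = {1,2}:  v_{1} + v_{2} = v_{0} — sig = [2:1]
  P = {1,4}:  v_{1} + v_{4} = v_{5} — sig = [2:1]
  P = {2,3}:  v_{2} + v_{3} = v_{4} — sig = [2:1]
  P = {4,5}:  v_{4} + v_{5} = v_{3} — sig = [2:1]
  P = {4,6}:  v_{4} + v_{6} = v_{2} — sig = [2:1]
  P = {5,6}:  v_{5} + v_{6} = v_{0} — sig = [2:1]
  P = {1,3}:  v_{1} + v_{3} = 2·v_{5} — sig = [2:2]
  P = {1,6}:  v_{1} + v_{6} = 2·v_{0} — sig = [2:2]

Signatures (|P|; sorted positive RHS coefficients), sorted:
    |P|=2: 14 collections, coeffs (), (), (), (1), (1), (1), (1), (1), (1), (1), (1), (1), (2), (2)


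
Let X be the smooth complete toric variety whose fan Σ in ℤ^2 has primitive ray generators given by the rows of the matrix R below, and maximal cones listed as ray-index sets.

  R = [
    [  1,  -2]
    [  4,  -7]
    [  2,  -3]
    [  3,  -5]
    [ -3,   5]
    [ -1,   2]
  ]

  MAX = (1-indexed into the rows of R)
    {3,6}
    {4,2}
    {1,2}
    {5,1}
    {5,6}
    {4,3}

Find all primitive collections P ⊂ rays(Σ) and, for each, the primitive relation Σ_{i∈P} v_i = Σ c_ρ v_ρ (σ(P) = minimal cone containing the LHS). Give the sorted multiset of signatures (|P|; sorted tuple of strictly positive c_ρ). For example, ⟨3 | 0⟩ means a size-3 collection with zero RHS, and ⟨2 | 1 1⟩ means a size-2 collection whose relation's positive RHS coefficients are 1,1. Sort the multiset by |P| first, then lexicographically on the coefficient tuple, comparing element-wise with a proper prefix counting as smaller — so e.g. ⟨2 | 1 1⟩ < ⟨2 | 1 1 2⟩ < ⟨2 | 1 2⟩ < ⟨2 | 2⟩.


Δ(Σ) — 6 vertices, 9 min non-faces:

  {1,6}:  v_{1} + v_{6} = 0 ; sig = ⟨2 | 0⟩
  {4,5}:  v_{4} + v_{5} = 0 ; sig = ⟨2 | 0⟩
  {1,3}:  v_{1} + v_{3} = v_{4} ; sig = ⟨2 | 1⟩
  {1,4}:  v_{1} + v_{4} = v_{2} ; sig = ⟨2 | 1⟩
  {2,5}:  v_{2} + v_{5} = v_{1} ; sig = ⟨2 | 1⟩
  {2,6}:  v_{2} + v_{6} = v_{4} ; sig = ⟨2 | 1⟩
  {3,5}:  v_{3} + v_{5} = v_{6} ; sig = ⟨2 | 1⟩
  {4,6}:  v_{4} + v_{6} = v_{3} ; sig = ⟨2 | 1⟩
  {2,3}:  v_{2} + v_{3} = 2·v_{4} ; sig = ⟨2 | 2⟩

so the primitive-relation signature multiset is
    |P|=2: 9 collections, coeffs (), (), (1), (1), (1), (1), (1), (1), (2)


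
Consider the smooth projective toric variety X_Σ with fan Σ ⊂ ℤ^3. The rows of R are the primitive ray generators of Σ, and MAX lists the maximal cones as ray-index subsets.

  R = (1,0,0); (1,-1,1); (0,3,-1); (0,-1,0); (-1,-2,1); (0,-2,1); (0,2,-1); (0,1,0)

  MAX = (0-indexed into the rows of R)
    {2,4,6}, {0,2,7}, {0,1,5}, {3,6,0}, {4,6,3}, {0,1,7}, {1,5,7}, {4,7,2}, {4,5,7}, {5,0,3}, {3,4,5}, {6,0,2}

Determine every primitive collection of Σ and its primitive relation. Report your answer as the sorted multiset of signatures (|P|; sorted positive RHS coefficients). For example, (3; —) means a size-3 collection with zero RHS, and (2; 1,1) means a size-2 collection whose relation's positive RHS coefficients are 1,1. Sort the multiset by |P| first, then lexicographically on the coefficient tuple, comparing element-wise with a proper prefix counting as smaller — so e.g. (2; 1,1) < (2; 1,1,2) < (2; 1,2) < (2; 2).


|primitive collections| = 11. Relations:

  P = {3,7}:  v_{3} + v_{7} = 0  ⟹  sig = (2; —)
  P = {5,6}:  v_{5} + v_{6} = 0  ⟹  sig = (2; —)
  P = {0,4}:  v_{0} + v_{4} = v_{5}  ⟹  sig = (2; 1)
  P = {2,3}:  v_{2} + v_{3} = v_{6}  ⟹  sig = (2; 1)
  P = {2,5}:  v_{2} + v_{5} = v_{7}  ⟹  sig = (2; 1)
  P = {6,7}:  v_{6} + v_{7} = v_{2}  ⟹  sig = (2; 1)
  P = {1,3}:  v_{1} + v_{3} = v_{0} + v_{5}  ⟹  sig = (2; 1,1)
  P = {1,6}:  v_{1} + v_{6} = v_{0} + v_{7}  ⟹  sig = (2; 1,1)
  P = {1,2}:  v_{1} + v_{2} = v_{0} + 2·v_{7}  ⟹  sig = (2; 1,2)
  P = {1,4}:  v_{1} + v_{4} = 2·v_{5} + v_{7}  ⟹  sig = (2; 1,2)
  P = {0,5,7}:  v_{0} + v_{5} + v_{7} = v_{1}  ⟹  sig = (3; 1)

Sorted signature multiset PRS(X):
[(2; —), (2; —), (2; 1), (2; 1), (2; 1), (2; 1), (2; 1,1), (2; 1,1), (2; 1,2), (2; 1,2), (3; 1)]
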